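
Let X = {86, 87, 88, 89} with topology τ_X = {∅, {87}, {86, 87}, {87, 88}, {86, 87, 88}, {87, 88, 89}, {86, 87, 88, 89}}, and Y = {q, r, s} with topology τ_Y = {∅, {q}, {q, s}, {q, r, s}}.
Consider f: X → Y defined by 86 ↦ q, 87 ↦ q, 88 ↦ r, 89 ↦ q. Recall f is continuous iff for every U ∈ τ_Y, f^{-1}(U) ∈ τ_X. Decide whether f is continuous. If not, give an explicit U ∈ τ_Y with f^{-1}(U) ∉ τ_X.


f is NOT continuous.

Compute f^{-1}(U) for each U ∈ τ_Y:
  U = ∅: f^{-1}(U) = ∅ ∈ τ_X ✓.
  U = {q}: f^{-1}(U) = {86, 87, 89} ∉ τ_X ✗.
  U = {q, s}: f^{-1}(U) = {86, 87, 89} ∉ τ_X ✗.
  U = {q, r, s}: f^{-1}(U) = {86, 87, 88, 89} ∈ τ_X ✓.
Found U = {q} with f^{-1}(U) = {86, 87, 89} not in τ_X. Therefore f is NOT continuous.


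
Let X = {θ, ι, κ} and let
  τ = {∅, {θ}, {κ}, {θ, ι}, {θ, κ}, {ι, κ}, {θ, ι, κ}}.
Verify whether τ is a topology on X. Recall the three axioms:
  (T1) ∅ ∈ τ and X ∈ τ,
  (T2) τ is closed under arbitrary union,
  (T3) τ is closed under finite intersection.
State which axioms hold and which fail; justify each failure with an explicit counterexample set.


τ is NOT a topology on X.

Axiom (T1): ∅ ∈ τ? Yes; X ∈ τ? Yes.
Axiom (T2/T3): check pairwise unions and intersections of members of τ.
Counterexample for (T3): {θ, ι} ∩ {ι, κ} = {ι} ∉ τ. Therefore τ is NOT a topology.


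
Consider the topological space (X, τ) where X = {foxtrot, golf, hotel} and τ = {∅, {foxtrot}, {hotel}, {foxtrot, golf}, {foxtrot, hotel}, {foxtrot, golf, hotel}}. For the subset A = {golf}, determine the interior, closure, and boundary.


int(A) = ∅, cl(A) = {golf}, ∂A = {golf}.

Closed sets in (X, τ) are complements of opens:
  closed(X, τ) = {∅, {golf}, {hotel}, {foxtrot, golf}, {golf, hotel}, {foxtrot, golf, hotel}}.
int(A) = ⋃ {U ∈ τ : U ⊆ A}. Opens contained in A: ∅.
Taking the union of these: int(A) = ∅.
cl(A) = ⋂ {C closed : A ⊆ C}. Closed sets containing A: {golf}, {foxtrot, golf}, {golf, hotel}, {foxtrot, golf, hotel}.
Intersecting these: cl(A) = {golf}.
∂A = cl(A) ∖ int(A) = {golf} ∖ ∅ = {golf}.


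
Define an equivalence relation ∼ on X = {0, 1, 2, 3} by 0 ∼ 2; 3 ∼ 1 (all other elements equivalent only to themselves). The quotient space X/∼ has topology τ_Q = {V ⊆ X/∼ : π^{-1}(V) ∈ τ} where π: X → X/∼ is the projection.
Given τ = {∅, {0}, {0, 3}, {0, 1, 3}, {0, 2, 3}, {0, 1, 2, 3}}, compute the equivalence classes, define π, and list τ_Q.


X/∼ = {[0=2], [1=3]}; |τ_Q| = 2.

Equivalence classes: [0=2], [1=3].
Quotient map π: X → X/∼ sends 0 ↦ [0=2], 1 ↦ [1=3], 2 ↦ [0=2], 3 ↦ [1=3].
For each subset V ⊆ X/∼, compute π^{-1}(V) ⊆ X and check whether π^{-1}(V) ∈ τ. V is open in τ_Q iff π^{-1}(V) ∈ τ.
  V = {}: π^{-1}(V) = ∅ ∈ τ ✓.
  V = {[0=2]}: π^{-1}(V) = {0, 2} ∉ τ ✗.
  V = {[1=3]}: π^{-1}(V) = {1, 3} ∉ τ ✗.
  V = {[0=2], [1=3]}: π^{-1}(V) = {0, 1, 2, 3} ∈ τ ✓.
Open sets in the quotient: τ_Q = {{}, {[0=2], [1=3]}} (2 elements).


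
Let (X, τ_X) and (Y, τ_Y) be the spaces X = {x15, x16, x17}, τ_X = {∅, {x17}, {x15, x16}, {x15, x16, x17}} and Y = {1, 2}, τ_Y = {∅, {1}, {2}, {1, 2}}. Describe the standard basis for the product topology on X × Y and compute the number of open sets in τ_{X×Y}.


Basis B = {∅ × ∅, {x17} × {1}, {x17} × {2}, {x15, x16} × {1}, {x15, x16} × {2}, {x17} × {1, 2}, {x15, x16, x17} × {1}, {x15, x16, x17} × {2}, {x15, x16} × {1, 2}, {x15, x16, x17} × {1, 2}}; |τ_{X×Y}| = 16.

Enumerate products U × V with U ∈ τ_X, V ∈ τ_Y (deduplicated):
  ∅ × ∅ = {} (∅)
  {x17} × {1} = {(x17,1)}
  {x17} × {2} = {(x17,2)}
  {x15, x16} × {1} = {(x15,1), (x16,1)}
  {x15, x16} × {2} = {(x15,2), (x16,2)}
  {x17} × {1, 2} = {(x17,1), (x17,2)}
  {x15, x16, x17} × {1} = {(x15,1), (x16,1), (x17,1)}
  {x15, x16, x17} × {2} = {(x15,2), (x16,2), (x17,2)}
  {x15, x16} × {1, 2} = {(x15,1), (x15,2), (x16,1), (x16,2)}
  {x15, x16, x17} × {1, 2} = {(x15,1), (x15,2), (x16,1), (x16,2), (x17,1), (x17,2)}
These 10 distinct sets form the basis B.
Close under arbitrary unions to get τ_{X×Y}; counting gives |τ_{X×Y}| = 16.


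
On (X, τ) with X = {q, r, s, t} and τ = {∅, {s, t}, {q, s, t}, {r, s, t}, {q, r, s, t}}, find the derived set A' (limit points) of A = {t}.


A' = {q, r, s}

For each x ∈ X, list the open sets U ∈ τ with x ∈ U, then check whether U ∩ (A ∖ {x}) ≠ ∅ for every such U.
  x = q: opens ∋ x are {q, s, t}, {q, r, s, t}; each meets A ∖ {q}, so x IS a limit point.
  x = r: opens ∋ x are {r, s, t}, {q, r, s, t}; each meets A ∖ {r}, so x IS a limit point.
  x = s: opens ∋ x are {s, t}, {q, s, t}, {r, s, t}, {q, r, s, t}; each meets A ∖ {s}, so x IS a limit point.
  x = t: open {s, t} ∋ x has {s, t} ∩ (A ∖ {t}) = ∅, so x is NOT a limit point.
Collecting: A' = {q, r, s}.


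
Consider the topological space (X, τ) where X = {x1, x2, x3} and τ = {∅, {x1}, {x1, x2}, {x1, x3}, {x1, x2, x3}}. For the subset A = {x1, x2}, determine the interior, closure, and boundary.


int(A) = {x1, x2}, cl(A) = {x1, x2, x3}, ∂A = {x3}.

Closed sets in (X, τ) are complements of opens:
  closed(X, τ) = {∅, {x2}, {x3}, {x2, x3}, {x1, x2, x3}}.
int(A) = ⋃ {U ∈ τ : U ⊆ A}. Opens contained in A: ∅, {x1}, {x1, x2}.
Taking the union of these: int(A) = {x1, x2}.
cl(A) = ⋂ {C closed : A ⊆ C}. Closed sets containing A: {x1, x2, x3}.
Intersecting these: cl(A) = {x1, x2, x3}.
∂A = cl(A) ∖ int(A) = {x1, x2, x3} ∖ {x1, x2} = {x3}.


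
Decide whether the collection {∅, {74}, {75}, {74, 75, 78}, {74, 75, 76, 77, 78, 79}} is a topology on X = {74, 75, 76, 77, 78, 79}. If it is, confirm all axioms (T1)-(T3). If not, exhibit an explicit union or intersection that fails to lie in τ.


τ is NOT a topology on X.

Axiom (T1): ∅ ∈ τ? Yes; X ∈ τ? Yes.
Axiom (T2/T3): check pairwise unions and intersections of members of τ.
Counterexample for (T2): {74} ∪ {75} = {74, 75} ∉ τ. Therefore τ is NOT a topology.


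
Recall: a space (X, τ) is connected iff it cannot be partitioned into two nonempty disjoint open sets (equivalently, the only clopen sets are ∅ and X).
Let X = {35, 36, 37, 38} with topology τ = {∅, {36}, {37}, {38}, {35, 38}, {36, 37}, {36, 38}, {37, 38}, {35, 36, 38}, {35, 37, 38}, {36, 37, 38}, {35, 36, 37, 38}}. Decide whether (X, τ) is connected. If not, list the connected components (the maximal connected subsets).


(X, τ) is disconnected; components = [{36}, {37}, {35, 38}].

Find clopen sets (U ∈ τ with X ∖ U ∈ τ):
  U = ∅, X ∖ U = {35, 36, 37, 38} — both open, so U is clopen.
  U = {36}, X ∖ U = {35, 37, 38} — both open, so U is clopen.
  U = {37}, X ∖ U = {35, 36, 38} — both open, so U is clopen.
  U = {35, 38}, X ∖ U = {36, 37} — both open, so U is clopen.
  U = {36, 37}, X ∖ U = {35, 38} — both open, so U is clopen.
  U = {35, 36, 38}, X ∖ U = {37} — both open, so U is clopen.
  U = {35, 37, 38}, X ∖ U = {36} — both open, so U is clopen.
  U = {35, 36, 37, 38}, X ∖ U = ∅ — both open, so U is clopen.
Nontrivial clopen(s) exist: e.g. {35, 37, 38}. So (X, τ) is disconnected.
Compute connected components by grouping points that agree on all clopens:
  component: {36}
  component: {37}
  component: {35, 38}


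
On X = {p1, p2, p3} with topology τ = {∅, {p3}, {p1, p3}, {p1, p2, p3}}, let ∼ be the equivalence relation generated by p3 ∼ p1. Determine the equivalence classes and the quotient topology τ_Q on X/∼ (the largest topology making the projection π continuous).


X/∼ = {[p1=p3], [p2]}; |τ_Q| = 3.

Equivalence classes: [p1=p3], [p2].
Quotient map π: X → X/∼ sends p1 ↦ [p1=p3], p2 ↦ [p2], p3 ↦ [p1=p3].
For each subset V ⊆ X/∼, compute π^{-1}(V) ⊆ X and check whether π^{-1}(V) ∈ τ. V is open in τ_Q iff π^{-1}(V) ∈ τ.
  V = {}: π^{-1}(V) = ∅ ∈ τ ✓.
  V = {[p1=p3]}: π^{-1}(V) = {p1, p3} ∈ τ ✓.
  V = {[p2]}: π^{-1}(V) = {p2} ∉ τ ✗.
  V = {[p1=p3], [p2]}: π^{-1}(V) = {p1, p2, p3} ∈ τ ✓.
Open sets in the quotient: τ_Q = {{}, {[p1=p3]}, {[p1=p3], [p2]}} (3 elements).


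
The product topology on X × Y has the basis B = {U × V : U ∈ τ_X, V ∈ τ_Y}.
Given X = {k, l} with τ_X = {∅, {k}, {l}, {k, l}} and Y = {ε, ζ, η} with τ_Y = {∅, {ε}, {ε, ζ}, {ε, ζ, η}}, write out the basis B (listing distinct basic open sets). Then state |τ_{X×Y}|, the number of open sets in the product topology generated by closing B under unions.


Basis B = {∅ × ∅, {k} × {ε}, {l} × {ε}, {k} × {ε, ζ}, {k, l} × {ε}, {l} × {ε, ζ}, {k} × {ε, ζ, η}, {l} × {ε, ζ, η}, {k, l} × {ε, ζ}, {k, l} × {ε, ζ, η}}; |τ_{X×Y}| = 16.

Enumerate products U × V with U ∈ τ_X, V ∈ τ_Y (deduplicated):
  ∅ × ∅ = {} (∅)
  {k} × {ε} = {(k,ε)}
  {l} × {ε} = {(l,ε)}
  {k} × {ε, ζ} = {(k,ε), (k,ζ)}
  {k, l} × {ε} = {(k,ε), (l,ε)}
  {l} × {ε, ζ} = {(l,ε), (l,ζ)}
  {k} × {ε, ζ, η} = {(k,ε), (k,ζ), (k,η)}
  {l} × {ε, ζ, η} = {(l,ε), (l,ζ), (l,η)}
  {k, l} × {ε, ζ} = {(k,ε), (k,ζ), (l,ε), (l,ζ)}
  {k, l} × {ε, ζ, η} = {(k,ε), (k,ζ), (k,η), (l,ε), (l,ζ), (l,η)}
These 10 distinct sets form the basis B.
Close under arbitrary unions to get τ_{X×Y}; counting gives |τ_{X×Y}| = 16.


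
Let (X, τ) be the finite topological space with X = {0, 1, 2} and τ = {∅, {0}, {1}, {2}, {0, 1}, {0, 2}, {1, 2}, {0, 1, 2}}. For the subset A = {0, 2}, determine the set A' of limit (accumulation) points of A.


A' = ∅

For each x ∈ X, list the open sets U ∈ τ with x ∈ U, then check whether U ∩ (A ∖ {x}) ≠ ∅ for every such U.
  x = 0: open {0} ∋ x has {0} ∩ (A ∖ {0}) = ∅, so x is NOT a limit point.
  x = 1: open {1} ∋ x has {1} ∩ (A ∖ {1}) = ∅, so x is NOT a limit point.
  x = 2: open {2} ∋ x has {2} ∩ (A ∖ {2}) = ∅, so x is NOT a limit point.
Collecting: A' = ∅.


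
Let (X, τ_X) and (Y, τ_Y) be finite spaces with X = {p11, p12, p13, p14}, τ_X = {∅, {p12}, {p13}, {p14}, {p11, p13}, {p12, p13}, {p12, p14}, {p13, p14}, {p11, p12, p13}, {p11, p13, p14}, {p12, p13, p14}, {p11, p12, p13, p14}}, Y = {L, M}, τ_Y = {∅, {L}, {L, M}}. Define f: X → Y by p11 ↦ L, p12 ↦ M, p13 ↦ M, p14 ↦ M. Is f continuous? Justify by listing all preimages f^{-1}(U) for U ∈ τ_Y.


f is NOT continuous.

Compute f^{-1}(U) for each U ∈ τ_Y:
  U = ∅: f^{-1}(U) = ∅ ∈ τ_X ✓.
  U = {L}: f^{-1}(U) = {p11} ∉ τ_X ✗.
  U = {L, M}: f^{-1}(U) = {p11, p12, p13, p14} ∈ τ_X ✓.
Found U = {L} with f^{-1}(U) = {p11} not in τ_X. Therefore f is NOT continuous.


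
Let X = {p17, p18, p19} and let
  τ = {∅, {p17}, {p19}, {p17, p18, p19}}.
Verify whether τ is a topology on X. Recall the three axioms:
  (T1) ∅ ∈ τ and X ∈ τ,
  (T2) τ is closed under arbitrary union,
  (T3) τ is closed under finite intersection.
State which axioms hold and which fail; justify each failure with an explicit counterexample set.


τ is NOT a topology on X.

Axiom (T1): ∅ ∈ τ? Yes; X ∈ τ? Yes.
Axiom (T2/T3): check pairwise unions and intersections of members of τ.
Counterexample for (T2): {p17} ∪ {p19} = {p17, p19} ∉ τ. Therefore τ is NOT a topology.


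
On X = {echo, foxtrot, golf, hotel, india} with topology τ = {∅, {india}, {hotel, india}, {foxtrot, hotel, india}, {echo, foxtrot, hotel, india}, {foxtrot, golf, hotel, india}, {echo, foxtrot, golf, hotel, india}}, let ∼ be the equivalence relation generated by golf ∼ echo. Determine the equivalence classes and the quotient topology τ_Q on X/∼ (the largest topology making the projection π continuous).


X/∼ = {[echo=golf], [foxtrot], [hotel], [india]}; |τ_Q| = 5.

Equivalence classes: [echo=golf], [foxtrot], [hotel], [india].
Quotient map π: X → X/∼ sends echo ↦ [echo=golf], foxtrot ↦ [foxtrot], golf ↦ [echo=golf], hotel ↦ [hotel], india ↦ [india].
For each subset V ⊆ X/∼, compute π^{-1}(V) ⊆ X and check whether π^{-1}(V) ∈ τ. V is open in τ_Q iff π^{-1}(V) ∈ τ.
  V = {}: π^{-1}(V) = ∅ ∈ τ ✓.
  V = {[echo=golf]}: π^{-1}(V) = {echo, golf} ∉ τ ✗.
  V = {[foxtrot]}: π^{-1}(V) = {foxtrot} ∉ τ ✗.
  V = {[echo=golf], [foxtrot]}: π^{-1}(V) = {echo, foxtrot, golf} ∉ τ ✗.
  V = {[hotel]}: π^{-1}(V) = {hotel} ∉ τ ✗.
  V = {[echo=golf], [hotel]}: π^{-1}(V) = {echo, golf, hotel} ∉ τ ✗.
  V = {[foxtrot], [hotel]}: π^{-1}(V) = {foxtrot, hotel} ∉ τ ✗.
  V = {[echo=golf], [foxtrot], [hotel]}: π^{-1}(V) = {echo, foxtrot, golf, hotel} ∉ τ ✗.
  V = {[india]}: π^{-1}(V) = {india} ∈ τ ✓.
  V = {[echo=golf], [india]}: π^{-1}(V) = {echo, golf, india} ∉ τ ✗.
  V = {[foxtrot], [india]}: π^{-1}(V) = {foxtrot, india} ∉ τ ✗.
  V = {[echo=golf], [foxtrot], [india]}: π^{-1}(V) = {echo, foxtrot, golf, india} ∉ τ ✗.
  V = {[hotel], [india]}: π^{-1}(V) = {hotel, india} ∈ τ ✓.
  V = {[echo=golf], [hotel], [india]}: π^{-1}(V) = {echo, golf, hotel, india} ∉ τ ✗.
  V = {[foxtrot], [hotel], [india]}: π^{-1}(V) = {foxtrot, hotel, india} ∈ τ ✓.
  V = {[echo=golf], [foxtrot], [hotel], [india]}: π^{-1}(V) = {echo, foxtrot, golf, hotel, india} ∈ τ ✓.
Open sets in the quotient: τ_Q = {{}, {[india]}, {[hotel], [india]}, {[foxtrot], [hotel], [india]}, {[echo=golf], [foxtrot], [hotel], [india]}} (5 elements).


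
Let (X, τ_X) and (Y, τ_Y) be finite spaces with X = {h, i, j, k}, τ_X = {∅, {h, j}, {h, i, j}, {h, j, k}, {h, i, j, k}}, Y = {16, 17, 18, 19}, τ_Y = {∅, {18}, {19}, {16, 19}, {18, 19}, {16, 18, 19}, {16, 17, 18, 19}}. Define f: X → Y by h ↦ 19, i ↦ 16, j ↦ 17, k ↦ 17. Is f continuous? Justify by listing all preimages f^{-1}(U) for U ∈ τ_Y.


f is NOT continuous.

Compute f^{-1}(U) for each U ∈ τ_Y:
  U = ∅: f^{-1}(U) = ∅ ∈ τ_X ✓.
  U = {18}: f^{-1}(U) = ∅ ∈ τ_X ✓.
  U = {19}: f^{-1}(U) = {h} ∉ τ_X ✗.
  U = {16, 19}: f^{-1}(U) = {h, i} ∉ τ_X ✗.
  U = {18, 19}: f^{-1}(U) = {h} ∉ τ_X ✗.
  U = {16, 18, 19}: f^{-1}(U) = {h, i} ∉ τ_X ✗.
  U = {16, 17, 18, 19}: f^{-1}(U) = {h, i, j, k} ∈ τ_X ✓.
Found U = {19} with f^{-1}(U) = {h} not in τ_X. Therefore f is NOT continuous.


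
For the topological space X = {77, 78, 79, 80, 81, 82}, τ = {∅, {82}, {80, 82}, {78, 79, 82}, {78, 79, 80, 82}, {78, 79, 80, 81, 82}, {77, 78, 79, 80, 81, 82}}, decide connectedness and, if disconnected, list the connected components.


(X, τ) is connected.

Find clopen sets (U ∈ τ with X ∖ U ∈ τ):
  U = ∅, X ∖ U = {77, 78, 79, 80, 81, 82} — both open, so U is clopen.
  U = {77, 78, 79, 80, 81, 82}, X ∖ U = ∅ — both open, so U is clopen.
Only trivial clopens (∅ and X) exist, so (X, τ) is connected.
Compute connected components by grouping points that agree on all clopens:
  component: {77, 78, 79, 80, 81, 82}


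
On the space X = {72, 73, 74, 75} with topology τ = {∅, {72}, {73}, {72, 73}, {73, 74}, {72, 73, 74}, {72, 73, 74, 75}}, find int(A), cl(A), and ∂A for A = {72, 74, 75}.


int(A) = {72}, cl(A) = {72, 74, 75}, ∂A = {74, 75}.

Closed sets in (X, τ) are complements of opens:
  closed(X, τ) = {∅, {75}, {72, 75}, {74, 75}, {72, 74, 75}, {73, 74, 75}, {72, 73, 74, 75}}.
int(A) = ⋃ {U ∈ τ : U ⊆ A}. Opens contained in A: ∅, {72}.
Taking the union of these: int(A) = {72}.
cl(A) = ⋂ {C closed : A ⊆ C}. Closed sets containing A: {72, 74, 75}, {72, 73, 74, 75}.
Intersecting these: cl(A) = {72, 74, 75}.
∂A = cl(A) ∖ int(A) = {72, 74, 75} ∖ {72} = {74, 75}.


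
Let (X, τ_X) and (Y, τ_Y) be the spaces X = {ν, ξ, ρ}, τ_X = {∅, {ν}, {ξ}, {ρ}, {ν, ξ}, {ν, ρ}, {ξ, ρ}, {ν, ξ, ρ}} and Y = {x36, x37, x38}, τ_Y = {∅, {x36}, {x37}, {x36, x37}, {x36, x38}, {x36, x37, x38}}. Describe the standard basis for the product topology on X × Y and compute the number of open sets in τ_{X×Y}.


Basis B = {∅ × ∅, {ν} × {x36}, {ν} × {x37}, {ξ} × {x36}, {ξ} × {x37}, {ρ} × {x36}, {ρ} × {x37}, {ν} × {x36, x37}, {ν} × {x36, x38}, {ν, ξ} × {x36}, {ν, ρ} × {x36}, {ν, ξ} × {x37}, {ν, ρ} × {x37}, {ξ} × {x36, x37}, {ξ} × {x36, x38}, {ξ, ρ} × {x36}, {ξ, ρ} × {x37}, {ρ} × {x36, x37}, {ρ} × {x36, x38}, {ν} × {x36, x37, x38}, {ν, ξ, ρ} × {x36}, {ν, ξ, ρ} × {x37}, {ξ} × {x36, x37, x38}, {ρ} × {x36, x37, x38}, {ν, ξ} × {x36, x37}, {ν, ρ} × {x36, x37}, {ν, ξ} × {x36, x38}, {ν, ρ} × {x36, x38}, {ξ, ρ} × {x36, x37}, {ξ, ρ} × {x36, x38}, {ν, ξ} × {x36, x37, x38}, {ν, ρ} × {x36, x37, x38}, {ν, ξ, ρ} × {x36, x37}, {ν, ξ, ρ} × {x36, x38}, {ξ, ρ} × {x36, x37, x38}, {ν, ξ, ρ} × {x36, x37, x38}}; |τ_{X×Y}| = 216.

Enumerate products U × V with U ∈ τ_X, V ∈ τ_Y (deduplicated):
  ∅ × ∅ = {} (∅)
  {ν} × {x36} = {(ν,x36)}
  {ν} × {x37} = {(ν,x37)}
  {ξ} × {x36} = {(ξ,x36)}
  {ξ} × {x37} = {(ξ,x37)}
  {ρ} × {x36} = {(ρ,x36)}
  {ρ} × {x37} = {(ρ,x37)}
  {ν} × {x36, x37} = {(ν,x36), (ν,x37)}
  {ν} × {x36, x38} = {(ν,x36), (ν,x38)}
  {ν, ξ} × {x36} = {(ν,x36), (ξ,x36)}
  {ν, ρ} × {x36} = {(ν,x36), (ρ,x36)}
  {ν, ξ} × {x37} = {(ν,x37), (ξ,x37)}
  {ν, ρ} × {x37} = {(ν,x37), (ρ,x37)}
  {ξ} × {x36, x37} = {(ξ,x36), (ξ,x37)}
  {ξ} × {x36, x38} = {(ξ,x36), (ξ,x38)}
  {ξ, ρ} × {x36} = {(ξ,x36), (ρ,x36)}
  {ξ, ρ} × {x37} = {(ξ,x37), (ρ,x37)}
  {ρ} × {x36, x37} = {(ρ,x36), (ρ,x37)}
  {ρ} × {x36, x38} = {(ρ,x36), (ρ,x38)}
  {ν} × {x36, x37, x38} = {(ν,x36), (ν,x37), (ν,x38)}
  {ν, ξ, ρ} × {x36} = {(ν,x36), (ξ,x36), (ρ,x36)}
  {ν, ξ, ρ} × {x37} = {(ν,x37), (ξ,x37), (ρ,x37)}
  {ξ} × {x36, x37, x38} = {(ξ,x36), (ξ,x37), (ξ,x38)}
  {ρ} × {x36, x37, x38} = {(ρ,x36), (ρ,x37), (ρ,x38)}
  {ν, ξ} × {x36, x37} = {(ν,x36), (ν,x37), (ξ,x36), (ξ,x37)}
  {ν, ρ} × {x36, x37} = {(ν,x36), (ν,x37), (ρ,x36), (ρ,x37)}
  {ν, ξ} × {x36, x38} = {(ν,x36), (ν,x38), (ξ,x36), (ξ,x38)}
  {ν, ρ} × {x36, x38} = {(ν,x36), (ν,x38), (ρ,x36), (ρ,x38)}
  {ξ, ρ} × {x36, x37} = {(ξ,x36), (ξ,x37), (ρ,x36), (ρ,x37)}
  {ξ, ρ} × {x36, x38} = {(ξ,x36), (ξ,x38), (ρ,x36), (ρ,x38)}
  {ν, ξ} × {x36, x37, x38} = {(ν,x36), (ν,x37), (ν,x38), (ξ,x36), (ξ,x37), (ξ,x38)}
  {ν, ρ} × {x36, x37, x38} = {(ν,x36), (ν,x37), (ν,x38), (ρ,x36), (ρ,x37), (ρ,x38)}
  {ν, ξ, ρ} × {x36, x37} = {(ν,x36), (ν,x37), (ξ,x36), (ξ,x37), (ρ,x36), (ρ,x37)}
  {ν, ξ, ρ} × {x36, x38} = {(ν,x36), (ν,x38), (ξ,x36), (ξ,x38), (ρ,x36), (ρ,x38)}
  {ξ, ρ} × {x36, x37, x38} = {(ξ,x36), (ξ,x37), (ξ,x38), (ρ,x36), (ρ,x37), (ρ,x38)}
  {ν, ξ, ρ} × {x36, x37, x38} = {(ν,x36), (ν,x37), (ν,x38), (ξ,x36), (ξ,x37), (ξ,x38), (ρ,x36), (ρ,x37), (ρ,x38)}
These 36 distinct sets form the basis B.
Close under arbitrary unions to get τ_{X×Y}; counting gives |τ_{X×Y}| = 216.


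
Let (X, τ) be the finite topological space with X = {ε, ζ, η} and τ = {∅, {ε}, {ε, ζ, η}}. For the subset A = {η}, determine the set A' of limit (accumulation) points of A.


A' = {ζ}

For each x ∈ X, list the open sets U ∈ τ with x ∈ U, then check whether U ∩ (A ∖ {x}) ≠ ∅ for every such U.
  x = ε: open {ε} ∋ x has {ε} ∩ (A ∖ {ε}) = ∅, so x is NOT a limit point.
  x = ζ: opens ∋ x are {ε, ζ, η}; each meets A ∖ {ζ}, so x IS a limit point.
  x = η: open {ε, ζ, η} ∋ x has {ε, ζ, η} ∩ (A ∖ {η}) = ∅, so x is NOT a limit point.
Collecting: A' = {ζ}.


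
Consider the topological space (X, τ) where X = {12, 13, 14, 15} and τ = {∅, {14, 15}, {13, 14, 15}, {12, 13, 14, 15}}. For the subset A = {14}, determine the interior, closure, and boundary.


int(A) = ∅, cl(A) = {12, 13, 14, 15}, ∂A = {12, 13, 14, 15}.

Closed sets in (X, τ) are complements of opens:
  closed(X, τ) = {∅, {12}, {12, 13}, {12, 13, 14, 15}}.
int(A) = ⋃ {U ∈ τ : U ⊆ A}. Opens contained in A: ∅.
Taking the union of these: int(A) = ∅.
cl(A) = ⋂ {C closed : A ⊆ C}. Closed sets containing A: {12, 13, 14, 15}.
Intersecting these: cl(A) = {12, 13, 14, 15}.
∂A = cl(A) ∖ int(A) = {12, 13, 14, 15} ∖ ∅ = {12, 13, 14, 15}.


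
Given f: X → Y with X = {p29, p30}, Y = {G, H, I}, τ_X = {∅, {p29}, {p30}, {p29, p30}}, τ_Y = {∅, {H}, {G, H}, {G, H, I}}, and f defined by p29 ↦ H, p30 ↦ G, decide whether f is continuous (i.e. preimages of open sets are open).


f IS continuous.

Compute f^{-1}(U) for each U ∈ τ_Y:
  U = ∅: f^{-1}(U) = ∅ ∈ τ_X ✓.
  U = {H}: f^{-1}(U) = {p29} ∈ τ_X ✓.
  U = {G, H}: f^{-1}(U) = {p29, p30} ∈ τ_X ✓.
  U = {G, H, I}: f^{-1}(U) = {p29, p30} ∈ τ_X ✓.
Every preimage lies in τ_X, so f IS continuous.


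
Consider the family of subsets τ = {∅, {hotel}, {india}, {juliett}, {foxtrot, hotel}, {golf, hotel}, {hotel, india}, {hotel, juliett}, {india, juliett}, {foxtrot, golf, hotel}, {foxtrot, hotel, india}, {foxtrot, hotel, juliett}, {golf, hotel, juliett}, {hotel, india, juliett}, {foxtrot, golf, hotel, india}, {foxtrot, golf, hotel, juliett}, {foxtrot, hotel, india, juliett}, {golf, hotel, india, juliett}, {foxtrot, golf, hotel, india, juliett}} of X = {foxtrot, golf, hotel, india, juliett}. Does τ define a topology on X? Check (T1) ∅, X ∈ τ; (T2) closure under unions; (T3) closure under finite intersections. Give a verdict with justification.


τ is NOT a topology on X.

Axiom (T1): ∅ ∈ τ? Yes; X ∈ τ? Yes.
Axiom (T2/T3): check pairwise unions and intersections of members of τ.
Counterexample for (T2): {india} ∪ {golf, hotel} = {golf, hotel, india} ∉ τ. Therefore τ is NOT a topology.


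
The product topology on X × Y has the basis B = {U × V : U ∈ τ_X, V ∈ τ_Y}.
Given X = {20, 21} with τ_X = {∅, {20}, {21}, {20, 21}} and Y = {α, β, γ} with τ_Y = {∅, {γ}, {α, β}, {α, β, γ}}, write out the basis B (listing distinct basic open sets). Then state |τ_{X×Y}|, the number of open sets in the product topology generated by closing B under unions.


Basis B = {∅ × ∅, {20} × {γ}, {21} × {γ}, {20} × {α, β}, {20, 21} × {γ}, {21} × {α, β}, {20} × {α, β, γ}, {21} × {α, β, γ}, {20, 21} × {α, β}, {20, 21} × {α, β, γ}}; |τ_{X×Y}| = 16.

Enumerate products U × V with U ∈ τ_X, V ∈ τ_Y (deduplicated):
  ∅ × ∅ = {} (∅)
  {20} × {γ} = {(20,γ)}
  {21} × {γ} = {(21,γ)}
  {20} × {α, β} = {(20,α), (20,β)}
  {20, 21} × {γ} = {(20,γ), (21,γ)}
  {21} × {α, β} = {(21,α), (21,β)}
  {20} × {α, β, γ} = {(20,α), (20,β), (20,γ)}
  {21} × {α, β, γ} = {(21,α), (21,β), (21,γ)}
  {20, 21} × {α, β} = {(20,α), (20,β), (21,α), (21,β)}
  {20, 21} × {α, β, γ} = {(20,α), (20,β), (20,γ), (21,α), (21,β), (21,γ)}
These 10 distinct sets form the basis B.
Close under arbitrary unions to get τ_{X×Y}; counting gives |τ_{X×Y}| = 16.


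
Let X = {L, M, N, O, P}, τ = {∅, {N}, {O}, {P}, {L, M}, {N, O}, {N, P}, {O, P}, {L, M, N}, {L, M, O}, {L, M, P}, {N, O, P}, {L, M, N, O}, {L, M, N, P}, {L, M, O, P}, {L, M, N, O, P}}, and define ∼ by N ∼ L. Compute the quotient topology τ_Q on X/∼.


X/∼ = {[L=N], [M], [O], [P]}; |τ_Q| = 8.

Equivalence classes: [L=N], [M], [O], [P].
Quotient map π: X → X/∼ sends L ↦ [L=N], M ↦ [M], N ↦ [L=N], O ↦ [O], P ↦ [P].
For each subset V ⊆ X/∼, compute π^{-1}(V) ⊆ X and check whether π^{-1}(V) ∈ τ. V is open in τ_Q iff π^{-1}(V) ∈ τ.
  V = {}: π^{-1}(V) = ∅ ∈ τ ✓.
  V = {[L=N]}: π^{-1}(V) = {L, N} ∉ τ ✗.
  V = {[M]}: π^{-1}(V) = {M} ∉ τ ✗.
  V = {[L=N], [M]}: π^{-1}(V) = {L, M, N} ∈ τ ✓.
  V = {[O]}: π^{-1}(V) = {O} ∈ τ ✓.
  V = {[L=N], [O]}: π^{-1}(V) = {L, N, O} ∉ τ ✗.
  V = {[M], [O]}: π^{-1}(V) = {M, O} ∉ τ ✗.
  V = {[L=N], [M], [O]}: π^{-1}(V) = {L, M, N, O} ∈ τ ✓.
  V = {[P]}: π^{-1}(V) = {P} ∈ τ ✓.
  V = {[L=N], [P]}: π^{-1}(V) = {L, N, P} ∉ τ ✗.
  V = {[M], [P]}: π^{-1}(V) = {M, P} ∉ τ ✗.
  V = {[L=N], [M], [P]}: π^{-1}(V) = {L, M, N, P} ∈ τ ✓.
  V = {[O], [P]}: π^{-1}(V) = {O, P} ∈ τ ✓.
  V = {[L=N], [O], [P]}: π^{-1}(V) = {L, N, O, P} ∉ τ ✗.
  V = {[M], [O], [P]}: π^{-1}(V) = {M, O, P} ∉ τ ✗.
  V = {[L=N], [M], [O], [P]}: π^{-1}(V) = {L, M, N, O, P} ∈ τ ✓.
Open sets in the quotient: τ_Q = {{}, {[L=N], [M]}, {[O]}, {[L=N], [M], [O]}, {[P]}, {[L=N], [M], [P]}, {[O], [P]}, {[L=N], [M], [O], [P]}} (8 elements).


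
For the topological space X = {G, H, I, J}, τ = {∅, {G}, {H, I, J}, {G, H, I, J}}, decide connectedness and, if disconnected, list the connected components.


(X, τ) is disconnected; components = [{G}, {H, I, J}].

Find clopen sets (U ∈ τ with X ∖ U ∈ τ):
  U = ∅, X ∖ U = {G, H, I, J} — both open, so U is clopen.
  U = {G}, X ∖ U = {H, I, J} — both open, so U is clopen.
  U = {H, I, J}, X ∖ U = {G} — both open, so U is clopen.
  U = {G, H, I, J}, X ∖ U = ∅ — both open, so U is clopen.
Nontrivial clopen(s) exist: e.g. {G}. So (X, τ) is disconnected.
Compute connected components by grouping points that agree on all clopens:
  component: {G}
  component: {H, I, J}


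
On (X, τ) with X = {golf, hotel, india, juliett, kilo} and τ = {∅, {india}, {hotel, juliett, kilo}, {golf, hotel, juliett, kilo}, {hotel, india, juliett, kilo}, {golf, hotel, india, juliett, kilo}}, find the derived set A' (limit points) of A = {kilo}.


A' = {golf, hotel, juliett}

For each x ∈ X, list the open sets U ∈ τ with x ∈ U, then check whether U ∩ (A ∖ {x}) ≠ ∅ for every such U.
  x = golf: opens ∋ x are {golf, hotel, juliett, kilo}, {golf, hotel, india, juliett, kilo}; each meets A ∖ {golf}, so x IS a limit point.
  x = hotel: opens ∋ x are {hotel, juliett, kilo}, {golf, hotel, juliett, kilo}, {hotel, india, juliett, kilo}, {golf, hotel, india, juliett, kilo}; each meets A ∖ {hotel}, so x IS a limit point.
  x = india: open {india} ∋ x has {india} ∩ (A ∖ {india}) = ∅, so x is NOT a limit point.
  x = juliett: opens ∋ x are {hotel, juliett, kilo}, {golf, hotel, juliett, kilo}, {hotel, india, juliett, kilo}, {golf, hotel, india, juliett, kilo}; each meets A ∖ {juliett}, so x IS a limit point.
  x = kilo: open {hotel, juliett, kilo} ∋ x has {hotel, juliett, kilo} ∩ (A ∖ {kilo}) = ∅, so x is NOT a limit point.
Collecting: A' = {golf, hotel, juliett}.


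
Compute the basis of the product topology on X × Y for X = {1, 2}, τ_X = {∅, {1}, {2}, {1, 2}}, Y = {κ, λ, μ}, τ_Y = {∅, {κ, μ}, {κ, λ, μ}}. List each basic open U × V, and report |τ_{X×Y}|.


Basis B = {∅ × ∅, {1} × {κ, μ}, {2} × {κ, μ}, {1} × {κ, λ, μ}, {2} × {κ, λ, μ}, {1, 2} × {κ, μ}, {1, 2} × {κ, λ, μ}}; |τ_{X×Y}| = 9.

Enumerate products U × V with U ∈ τ_X, V ∈ τ_Y (deduplicated):
  ∅ × ∅ = {} (∅)
  {1} × {κ, μ} = {(1,κ), (1,μ)}
  {2} × {κ, μ} = {(2,κ), (2,μ)}
  {1} × {κ, λ, μ} = {(1,κ), (1,λ), (1,μ)}
  {2} × {κ, λ, μ} = {(2,κ), (2,λ), (2,μ)}
  {1, 2} × {κ, μ} = {(1,κ), (1,μ), (2,κ), (2,μ)}
  {1, 2} × {κ, λ, μ} = {(1,κ), (1,λ), (1,μ), (2,κ), (2,λ), (2,μ)}
These 7 distinct sets form the basis B.
Close under arbitrary unions to get τ_{X×Y}; counting gives |τ_{X×Y}| = 9.


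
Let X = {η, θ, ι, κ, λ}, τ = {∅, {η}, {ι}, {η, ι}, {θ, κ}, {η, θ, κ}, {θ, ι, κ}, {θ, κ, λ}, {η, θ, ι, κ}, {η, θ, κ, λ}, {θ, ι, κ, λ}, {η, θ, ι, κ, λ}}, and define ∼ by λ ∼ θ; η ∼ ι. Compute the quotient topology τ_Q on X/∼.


X/∼ = {[η=ι], [θ=λ], [κ]}; |τ_Q| = 4.

Equivalence classes: [η=ι], [θ=λ], [κ].
Quotient map π: X → X/∼ sends η ↦ [η=ι], θ ↦ [θ=λ], ι ↦ [η=ι], κ ↦ [κ], λ ↦ [θ=λ].
For each subset V ⊆ X/∼, compute π^{-1}(V) ⊆ X and check whether π^{-1}(V) ∈ τ. V is open in τ_Q iff π^{-1}(V) ∈ τ.
  V = {}: π^{-1}(V) = ∅ ∈ τ ✓.
  V = {[η=ι]}: π^{-1}(V) = {η, ι} ∈ τ ✓.
  V = {[θ=λ]}: π^{-1}(V) = {θ, λ} ∉ τ ✗.
  V = {[η=ι], [θ=λ]}: π^{-1}(V) = {η, θ, ι, λ} ∉ τ ✗.
  V = {[κ]}: π^{-1}(V) = {κ} ∉ τ ✗.
  V = {[η=ι], [κ]}: π^{-1}(V) = {η, ι, κ} ∉ τ ✗.
  V = {[θ=λ], [κ]}: π^{-1}(V) = {θ, κ, λ} ∈ τ ✓.
  V = {[η=ι], [θ=λ], [κ]}: π^{-1}(V) = {η, θ, ι, κ, λ} ∈ τ ✓.
Open sets in the quotient: τ_Q = {{}, {[η=ι]}, {[θ=λ], [κ]}, {[η=ι], [θ=λ], [κ]}} (4 elements).


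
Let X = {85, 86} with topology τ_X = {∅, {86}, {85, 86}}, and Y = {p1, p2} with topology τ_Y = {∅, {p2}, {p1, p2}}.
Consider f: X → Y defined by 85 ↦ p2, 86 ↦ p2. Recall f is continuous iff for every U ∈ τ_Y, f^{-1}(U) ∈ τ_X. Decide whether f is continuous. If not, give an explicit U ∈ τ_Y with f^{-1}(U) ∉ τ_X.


f IS continuous.

Compute f^{-1}(U) for each U ∈ τ_Y:
  U = ∅: f^{-1}(U) = ∅ ∈ τ_X ✓.
  U = {p2}: f^{-1}(U) = {85, 86} ∈ τ_X ✓.
  U = {p1, p2}: f^{-1}(U) = {85, 86} ∈ τ_X ✓.
Every preimage lies in τ_X, so f IS continuous.


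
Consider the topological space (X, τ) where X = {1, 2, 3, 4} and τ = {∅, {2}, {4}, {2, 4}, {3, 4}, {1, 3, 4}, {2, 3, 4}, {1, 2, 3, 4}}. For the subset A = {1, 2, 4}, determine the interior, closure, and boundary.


int(A) = {2, 4}, cl(A) = {1, 2, 3, 4}, ∂A = {1, 3}.

Closed sets in (X, τ) are complements of opens:
  closed(X, τ) = {∅, {1}, {2}, {1, 2}, {1, 3}, {1, 2, 3}, {1, 3, 4}, {1, 2, 3, 4}}.
int(A) = ⋃ {U ∈ τ : U ⊆ A}. Opens contained in A: ∅, {2}, {4}, {2, 4}.
Taking the union of these: int(A) = {2, 4}.
cl(A) = ⋂ {C closed : A ⊆ C}. Closed sets containing A: {1, 2, 3, 4}.
Intersecting these: cl(A) = {1, 2, 3, 4}.
∂A = cl(A) ∖ int(A) = {1, 2, 3, 4} ∖ {2, 4} = {1, 3}.


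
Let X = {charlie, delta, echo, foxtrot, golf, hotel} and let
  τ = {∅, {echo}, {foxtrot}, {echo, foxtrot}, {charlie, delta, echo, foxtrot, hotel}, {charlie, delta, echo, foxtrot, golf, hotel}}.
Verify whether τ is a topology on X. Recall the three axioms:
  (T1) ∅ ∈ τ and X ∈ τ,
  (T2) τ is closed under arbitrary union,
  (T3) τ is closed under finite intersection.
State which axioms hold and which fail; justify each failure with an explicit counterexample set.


τ IS a topology on X.

Axiom (T1): ∅ ∈ τ? Yes; X ∈ τ? Yes.
Axiom (T2/T3): check pairwise unions and intersections of members of τ.
All pairwise intersections and unions checked — each lies in τ. Therefore τ satisfies (T1), (T2), (T3): it IS a topology on X.


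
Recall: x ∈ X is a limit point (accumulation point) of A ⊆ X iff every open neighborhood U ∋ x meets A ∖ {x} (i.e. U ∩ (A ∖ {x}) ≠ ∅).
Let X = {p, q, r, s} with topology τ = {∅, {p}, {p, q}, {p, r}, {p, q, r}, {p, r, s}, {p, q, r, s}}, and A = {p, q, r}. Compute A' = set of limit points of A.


A' = {q, r, s}

For each x ∈ X, list the open sets U ∈ τ with x ∈ U, then check whether U ∩ (A ∖ {x}) ≠ ∅ for every such U.
  x = p: open {p} ∋ x has {p} ∩ (A ∖ {p}) = ∅, so x is NOT a limit point.
  x = q: opens ∋ x are {p, q}, {p, q, r}, {p, q, r, s}; each meets A ∖ {q}, so x IS a limit point.
  x = r: opens ∋ x are {p, r}, {p, q, r}, {p, r, s}, {p, q, r, s}; each meets A ∖ {r}, so x IS a limit point.
  x = s: opens ∋ x are {p, r, s}, {p, q, r, s}; each meets A ∖ {s}, so x IS a limit point.
Collecting: A' = {q, r, s}.


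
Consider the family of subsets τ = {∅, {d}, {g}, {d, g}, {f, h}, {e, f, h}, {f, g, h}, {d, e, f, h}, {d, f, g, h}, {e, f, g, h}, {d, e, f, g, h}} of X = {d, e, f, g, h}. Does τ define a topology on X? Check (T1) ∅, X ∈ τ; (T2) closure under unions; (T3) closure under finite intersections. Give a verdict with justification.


τ is NOT a topology on X.

Axiom (T1): ∅ ∈ τ? Yes; X ∈ τ? Yes.
Axiom (T2/T3): check pairwise unions and intersections of members of τ.
Counterexample for (T2): {d} ∪ {f, h} = {d, f, h} ∉ τ. Therefore τ is NOT a topology.


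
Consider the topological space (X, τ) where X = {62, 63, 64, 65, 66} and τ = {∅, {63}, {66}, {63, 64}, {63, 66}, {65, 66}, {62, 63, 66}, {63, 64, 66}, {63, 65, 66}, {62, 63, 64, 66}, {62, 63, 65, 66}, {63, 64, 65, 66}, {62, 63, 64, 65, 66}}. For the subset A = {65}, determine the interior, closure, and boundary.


int(A) = ∅, cl(A) = {65}, ∂A = {65}.

Closed sets in (X, τ) are complements of opens:
  closed(X, τ) = {∅, {62}, {64}, {65}, {62, 64}, {62, 65}, {64, 65}, {62, 63, 64}, {62, 64, 65}, {62, 65, 66}, {62, 63, 64, 65}, {62, 64, 65, 66}, {62, 63, 64, 65, 66}}.
int(A) = ⋃ {U ∈ τ : U ⊆ A}. Opens contained in A: ∅.
Taking the union of these: int(A) = ∅.
cl(A) = ⋂ {C closed : A ⊆ C}. Closed sets containing A: {65}, {62, 65}, {64, 65}, {62, 64, 65}, {62, 65, 66}, {62, 63, 64, 65}, {62, 64, 65, 66}, {62, 63, 64, 65, 66}.
Intersecting these: cl(A) = {65}.
∂A = cl(A) ∖ int(A) = {65} ∖ ∅ = {65}.


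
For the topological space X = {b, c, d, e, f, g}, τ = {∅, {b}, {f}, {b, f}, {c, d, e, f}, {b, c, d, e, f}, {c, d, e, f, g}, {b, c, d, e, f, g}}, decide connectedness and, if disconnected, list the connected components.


(X, τ) is disconnected; components = [{b}, {c, d, e, f, g}].

Find clopen sets (U ∈ τ with X ∖ U ∈ τ):
  U = ∅, X ∖ U = {b, c, d, e, f, g} — both open, so U is clopen.
  U = {b}, X ∖ U = {c, d, e, f, g} — both open, so U is clopen.
  U = {c, d, e, f, g}, X ∖ U = {b} — both open, so U is clopen.
  U = {b, c, d, e, f, g}, X ∖ U = ∅ — both open, so U is clopen.
Nontrivial clopen(s) exist: e.g. {c, d, e, f, g}. So (X, τ) is disconnected.
Compute connected components by grouping points that agree on all clopens:
  component: {b}
  component: {c, d, e, f, g}


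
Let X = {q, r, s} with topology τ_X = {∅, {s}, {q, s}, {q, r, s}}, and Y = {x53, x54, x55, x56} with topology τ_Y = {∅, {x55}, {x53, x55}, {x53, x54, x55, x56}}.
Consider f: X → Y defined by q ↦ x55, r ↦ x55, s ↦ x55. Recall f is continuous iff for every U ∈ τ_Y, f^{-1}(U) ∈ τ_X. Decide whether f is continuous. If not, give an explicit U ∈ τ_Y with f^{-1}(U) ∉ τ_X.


f IS continuous.

Compute f^{-1}(U) for each U ∈ τ_Y:
  U = ∅: f^{-1}(U) = ∅ ∈ τ_X ✓.
  U = {x55}: f^{-1}(U) = {q, r, s} ∈ τ_X ✓.
  U = {x53, x55}: f^{-1}(U) = {q, r, s} ∈ τ_X ✓.
  U = {x53, x54, x55, x56}: f^{-1}(U) = {q, r, s} ∈ τ_X ✓.
Every preimage lies in τ_X, so f IS continuous.


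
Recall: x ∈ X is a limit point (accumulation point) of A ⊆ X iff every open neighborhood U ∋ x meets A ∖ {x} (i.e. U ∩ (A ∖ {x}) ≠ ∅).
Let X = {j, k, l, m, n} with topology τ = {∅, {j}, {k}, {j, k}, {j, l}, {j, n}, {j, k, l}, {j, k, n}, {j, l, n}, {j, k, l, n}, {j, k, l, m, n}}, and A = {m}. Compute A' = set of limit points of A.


A' = ∅

For each x ∈ X, list the open sets U ∈ τ with x ∈ U, then check whether U ∩ (A ∖ {x}) ≠ ∅ for every such U.
  x = j: open {j} ∋ x has {j} ∩ (A ∖ {j}) = ∅, so x is NOT a limit point.
  x = k: open {k} ∋ x has {k} ∩ (A ∖ {k}) = ∅, so x is NOT a limit point.
  x = l: open {j, l} ∋ x has {j, l} ∩ (A ∖ {l}) = ∅, so x is NOT a limit point.
  x = m: open {j, k, l, m, n} ∋ x has {j, k, l, m, n} ∩ (A ∖ {m}) = ∅, so x is NOT a limit point.
  x = n: open {j, n} ∋ x has {j, n} ∩ (A ∖ {n}) = ∅, so x is NOT a limit point.
Collecting: A' = ∅.


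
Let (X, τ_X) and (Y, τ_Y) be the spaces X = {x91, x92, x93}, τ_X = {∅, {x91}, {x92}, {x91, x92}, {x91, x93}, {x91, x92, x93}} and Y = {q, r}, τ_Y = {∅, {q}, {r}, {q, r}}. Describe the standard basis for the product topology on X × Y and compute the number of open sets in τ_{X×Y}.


Basis B = {∅ × ∅, {x91} × {q}, {x91} × {r}, {x92} × {q}, {x92} × {r}, {x91} × {q, r}, {x91, x92} × {q}, {x91, x93} × {q}, {x91, x92} × {r}, {x91, x93} × {r}, {x92} × {q, r}, {x91, x92, x93} × {q}, {x91, x92, x93} × {r}, {x91, x92} × {q, r}, {x91, x93} × {q, r}, {x91, x92, x93} × {q, r}}; |τ_{X×Y}| = 36.

Enumerate products U × V with U ∈ τ_X, V ∈ τ_Y (deduplicated):
  ∅ × ∅ = {} (∅)
  {x91} × {q} = {(x91,q)}
  {x91} × {r} = {(x91,r)}
  {x92} × {q} = {(x92,q)}
  {x92} × {r} = {(x92,r)}
  {x91} × {q, r} = {(x91,q), (x91,r)}
  {x91, x92} × {q} = {(x91,q), (x92,q)}
  {x91, x93} × {q} = {(x91,q), (x93,q)}
  {x91, x92} × {r} = {(x91,r), (x92,r)}
  {x91, x93} × {r} = {(x91,r), (x93,r)}
  {x92} × {q, r} = {(x92,q), (x92,r)}
  {x91, x92, x93} × {q} = {(x91,q), (x92,q), (x93,q)}
  {x91, x92, x93} × {r} = {(x91,r), (x92,r), (x93,r)}
  {x91, x92} × {q, r} = {(x91,q), (x91,r), (x92,q), (x92,r)}
  {x91, x93} × {q, r} = {(x91,q), (x91,r), (x93,q), (x93,r)}
  {x91, x92, x93} × {q, r} = {(x91,q), (x91,r), (x92,q), (x92,r), (x93,q), (x93,r)}
These 16 distinct sets form the basis B.
Close under arbitrary unions to get τ_{X×Y}; counting gives |τ_{X×Y}| = 36.


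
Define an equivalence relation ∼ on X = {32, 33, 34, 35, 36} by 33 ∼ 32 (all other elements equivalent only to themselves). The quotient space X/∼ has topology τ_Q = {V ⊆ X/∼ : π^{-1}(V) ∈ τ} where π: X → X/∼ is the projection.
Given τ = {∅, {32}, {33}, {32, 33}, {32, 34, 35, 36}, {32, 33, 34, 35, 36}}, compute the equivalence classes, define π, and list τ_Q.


X/∼ = {[32=33], [34], [35], [36]}; |τ_Q| = 3.

Equivalence classes: [32=33], [34], [35], [36].
Quotient map π: X → X/∼ sends 32 ↦ [32=33], 33 ↦ [32=33], 34 ↦ [34], 35 ↦ [35], 36 ↦ [36].
For each subset V ⊆ X/∼, compute π^{-1}(V) ⊆ X and check whether π^{-1}(V) ∈ τ. V is open in τ_Q iff π^{-1}(V) ∈ τ.
  V = {}: π^{-1}(V) = ∅ ∈ τ ✓.
  V = {[32=33]}: π^{-1}(V) = {32, 33} ∈ τ ✓.
  V = {[34]}: π^{-1}(V) = {34} ∉ τ ✗.
  V = {[32=33], [34]}: π^{-1}(V) = {32, 33, 34} ∉ τ ✗.
  V = {[35]}: π^{-1}(V) = {35} ∉ τ ✗.
  V = {[32=33], [35]}: π^{-1}(V) = {32, 33, 35} ∉ τ ✗.
  V = {[34], [35]}: π^{-1}(V) = {34, 35} ∉ τ ✗.
  V = {[32=33], [34], [35]}: π^{-1}(V) = {32, 33, 34, 35} ∉ τ ✗.
  V = {[36]}: π^{-1}(V) = {36} ∉ τ ✗.
  V = {[32=33], [36]}: π^{-1}(V) = {32, 33, 36} ∉ τ ✗.
  V = {[34], [36]}: π^{-1}(V) = {34, 36} ∉ τ ✗.
  V = {[32=33], [34], [36]}: π^{-1}(V) = {32, 33, 34, 36} ∉ τ ✗.
  V = {[35], [36]}: π^{-1}(V) = {35, 36} ∉ τ ✗.
  V = {[32=33], [35], [36]}: π^{-1}(V) = {32, 33, 35, 36} ∉ τ ✗.
  V = {[34], [35], [36]}: π^{-1}(V) = {34, 35, 36} ∉ τ ✗.
  V = {[32=33], [34], [35], [36]}: π^{-1}(V) = {32, 33, 34, 35, 36} ∈ τ ✓.
Open sets in the quotient: τ_Q = {{}, {[32=33]}, {[32=33], [34], [35], [36]}} (3 elements).


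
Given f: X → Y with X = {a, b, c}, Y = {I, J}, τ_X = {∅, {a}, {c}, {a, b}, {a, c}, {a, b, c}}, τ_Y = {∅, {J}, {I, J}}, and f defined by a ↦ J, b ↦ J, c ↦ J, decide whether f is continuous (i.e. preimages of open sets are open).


f IS continuous.

Compute f^{-1}(U) for each U ∈ τ_Y:
  U = ∅: f^{-1}(U) = ∅ ∈ τ_X ✓.
  U = {J}: f^{-1}(U) = {a, b, c} ∈ τ_X ✓.
  U = {I, J}: f^{-1}(U) = {a, b, c} ∈ τ_X ✓.
Every preimage lies in τ_X, so f IS continuous.


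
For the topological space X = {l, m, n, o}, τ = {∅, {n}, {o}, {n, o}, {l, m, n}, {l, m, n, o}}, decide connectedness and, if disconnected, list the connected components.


(X, τ) is disconnected; components = [{o}, {l, m, n}].

Find clopen sets (U ∈ τ with X ∖ U ∈ τ):
  U = ∅, X ∖ U = {l, m, n, o} — both open, so U is clopen.
  U = {o}, X ∖ U = {l, m, n} — both open, so U is clopen.
  U = {l, m, n}, X ∖ U = {o} — both open, so U is clopen.
  U = {l, m, n, o}, X ∖ U = ∅ — both open, so U is clopen.
Nontrivial clopen(s) exist: e.g. {l, m, n}. So (X, τ) is disconnected.
Compute connected components by grouping points that agree on all clopens:
  component: {o}
  component: {l, m, n}


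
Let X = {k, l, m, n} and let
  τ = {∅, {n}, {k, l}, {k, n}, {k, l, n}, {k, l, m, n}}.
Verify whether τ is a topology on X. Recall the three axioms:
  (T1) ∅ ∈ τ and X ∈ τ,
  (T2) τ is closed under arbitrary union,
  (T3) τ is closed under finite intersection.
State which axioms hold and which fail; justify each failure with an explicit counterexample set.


τ is NOT a topology on X.

Axiom (T1): ∅ ∈ τ? Yes; X ∈ τ? Yes.
Axiom (T2/T3): check pairwise unions and intersections of members of τ.
Counterexample for (T3): {k, l} ∩ {k, n} = {k} ∉ τ. Therefore τ is NOT a topology.
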